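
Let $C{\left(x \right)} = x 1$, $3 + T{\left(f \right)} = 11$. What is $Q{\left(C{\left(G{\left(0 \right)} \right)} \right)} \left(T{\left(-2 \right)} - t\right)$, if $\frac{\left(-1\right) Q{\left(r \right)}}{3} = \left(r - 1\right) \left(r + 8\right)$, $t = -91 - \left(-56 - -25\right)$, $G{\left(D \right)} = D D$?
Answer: $1632$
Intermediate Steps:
$G{\left(D \right)} = D^{2}$
$T{\left(f \right)} = 8$ ($T{\left(f \right)} = -3 + 11 = 8$)
$t = -60$ ($t = -91 - \left(-56 + 25\right) = -91 - -31 = -91 + 31 = -60$)
$C{\left(x \right)} = x$
$Q{\left(r \right)} = - 3 \left(-1 + r\right) \left(8 + r\right)$ ($Q{\left(r \right)} = - 3 \left(r - 1\right) \left(r + 8\right) = - 3 \left(-1 + r\right) \left(8 + r\right)$)
$Q{\left(C{\left(G{\left(0 \right)} \right)} \right)} \left(T{\left(-2 \right)} - t\right) = \left(24 - 21 \cdot 0^{2} - 3 \left(0^{2}\right)^{2}\right) \left(8 - -60\right) = \left(24 - 0 - 3 \cdot 0^{2}\right) \left(8 + 60\right) = \left(24 + 0 - 0\right) 68 = \left(24 + 0 + 0\right) 68 = 24 \cdot 68 = 1632$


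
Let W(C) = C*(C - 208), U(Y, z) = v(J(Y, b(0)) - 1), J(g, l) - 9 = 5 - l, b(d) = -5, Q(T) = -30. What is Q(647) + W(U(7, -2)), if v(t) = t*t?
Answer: 37554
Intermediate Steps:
J(g, l) = 14 - l (J(g, l) = 9 + (5 - l) = 14 - l)
v(t) = t²
U(Y, z) = 324 (U(Y, z) = ((14 - 1*(-5)) - 1)² = ((14 + 5) - 1)² = (19 - 1)² = 18² = 324)
W(C) = C*(-208 + C)
Q(647) + W(U(7, -2)) = -30 + 324*(-208 + 324) = -30 + 324*116 = -30 + 37584 = 37554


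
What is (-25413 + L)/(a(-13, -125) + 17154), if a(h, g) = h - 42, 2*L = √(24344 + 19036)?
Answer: -25413/17099 + 3*√1205/17099 ≈ -1.4801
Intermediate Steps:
L = 3*√1205 (L = √(24344 + 19036)/2 = √43380/2 = (6*√1205)/2 = 3*√1205 ≈ 104.14)
a(h, g) = -42 + h
(-25413 + L)/(a(-13, -125) + 17154) = (-25413 + 3*√1205)/((-42 - 13) + 17154) = (-25413 + 3*√1205)/(-55 + 17154) = (-25413 + 3*√1205)/17099 = (-25413 + 3*√1205)*(1/17099) = -25413/17099 + 3*√1205/17099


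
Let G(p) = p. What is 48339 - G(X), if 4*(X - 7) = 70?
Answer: 96629/2 ≈ 48315.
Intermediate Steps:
X = 49/2 (X = 7 + (1/4)*70 = 7 + 35/2 = 49/2 ≈ 24.500)
48339 - G(X) = 48339 - 1*49/2 = 48339 - 49/2 = 96629/2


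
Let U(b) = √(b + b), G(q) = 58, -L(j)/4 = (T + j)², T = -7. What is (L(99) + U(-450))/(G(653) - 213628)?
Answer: 16928/106785 - I/7119 ≈ 0.15852 - 0.00014047*I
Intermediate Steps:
L(j) = -4*(-7 + j)²
U(b) = √2*√b (U(b) = √(2*b) = √2*√b)
(L(99) + U(-450))/(G(653) - 213628) = (-4*(-7 + 99)² + √2*√(-450))/(58 - 213628) = (-4*92² + √2*(15*I*√2))/(-213570) = (-4*8464 + 30*I)*(-1/213570) = (-33856 + 30*I)*(-1/213570) = 16928/106785 - I/7119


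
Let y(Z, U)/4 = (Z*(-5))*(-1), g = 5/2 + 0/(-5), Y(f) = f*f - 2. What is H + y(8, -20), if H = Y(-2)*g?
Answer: 165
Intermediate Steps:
Y(f) = -2 + f**2 (Y(f) = f**2 - 2 = -2 + f**2)
g = 5/2 (g = 5*(1/2) + 0*(-1/5) = 5/2 + 0 = 5/2 ≈ 2.5000)
y(Z, U) = 20*Z (y(Z, U) = 4*((Z*(-5))*(-1)) = 4*(-5*Z*(-1)) = 4*(5*Z) = 20*Z)
H = 5 (H = (-2 + (-2)**2)*(5/2) = (-2 + 4)*(5/2) = 2*(5/2) = 5)
H + y(8, -20) = 5 + 20*8 = 5 + 160 = 165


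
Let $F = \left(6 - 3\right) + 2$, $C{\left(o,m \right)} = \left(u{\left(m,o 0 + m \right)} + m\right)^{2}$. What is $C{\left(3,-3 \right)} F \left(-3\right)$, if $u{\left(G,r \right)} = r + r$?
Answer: $-1215$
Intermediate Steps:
$u{\left(G,r \right)} = 2 r$
$C{\left(o,m \right)} = 9 m^{2}$ ($C{\left(o,m \right)} = \left(2 \left(o 0 + m\right) + m\right)^{2} = \left(2 \left(0 + m\right) + m\right)^{2} = \left(2 m + m\right)^{2} = \left(3 m\right)^{2} = 9 m^{2}$)
$F = 5$ ($F = 3 + 2 = 5$)
$C{\left(3,-3 \right)} F \left(-3\right) = 9 \left(-3\right)^{2} \cdot 5 \left(-3\right) = 9 \cdot 9 \cdot 5 \left(-3\right) = 81 \cdot 5 \left(-3\right) = 405 \left(-3\right) = -1215$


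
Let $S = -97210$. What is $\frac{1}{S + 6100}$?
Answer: $- \frac{1}{91110} \approx -1.0976 \cdot 10^{-5}$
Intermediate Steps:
$\frac{1}{S + 6100} = \frac{1}{-97210 + 6100} = \frac{1}{-91110} = - \frac{1}{91110}$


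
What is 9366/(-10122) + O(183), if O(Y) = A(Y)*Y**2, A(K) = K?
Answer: 1476965144/241 ≈ 6.1285e+6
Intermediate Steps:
O(Y) = Y**3 (O(Y) = Y*Y**2 = Y**3)
9366/(-10122) + O(183) = 9366/(-10122) + 183**3 = 9366*(-1/10122) + 6128487 = -223/241 + 6128487 = 1476965144/241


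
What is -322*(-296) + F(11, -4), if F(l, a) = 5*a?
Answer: 95292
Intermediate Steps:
-322*(-296) + F(11, -4) = -322*(-296) + 5*(-4) = 95312 - 20 = 95292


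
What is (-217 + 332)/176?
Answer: 115/176 ≈ 0.65341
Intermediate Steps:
(-217 + 332)/176 = 115*(1/176) = 115/176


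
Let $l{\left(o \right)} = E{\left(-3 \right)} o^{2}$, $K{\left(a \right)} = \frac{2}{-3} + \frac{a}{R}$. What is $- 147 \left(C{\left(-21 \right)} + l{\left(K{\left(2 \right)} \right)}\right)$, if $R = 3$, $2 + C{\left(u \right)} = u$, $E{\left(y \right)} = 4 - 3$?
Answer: $3381$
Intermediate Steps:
$E{\left(y \right)} = 1$
$C{\left(u \right)} = -2 + u$
$K{\left(a \right)} = - \frac{2}{3} + \frac{a}{3}$ ($K{\left(a \right)} = \frac{2}{-3} + \frac{a}{3} = 2 \left(- \frac{1}{3}\right) + a \frac{1}{3} = - \frac{2}{3} + \frac{a}{3}$)
$l{\left(o \right)} = o^{2}$ ($l{\left(o \right)} = 1 o^{2} = o^{2}$)
$- 147 \left(C{\left(-21 \right)} + l{\left(K{\left(2 \right)} \right)}\right) = - 147 \left(\left(-2 - 21\right) + \left(- \frac{2}{3} + \frac{1}{3} \cdot 2\right)^{2}\right) = - 147 \left(-23 + \left(- \frac{2}{3} + \frac{2}{3}\right)^{2}\right) = - 147 \left(-23 + 0^{2}\right) = - 147 \left(-23 + 0\right) = \left(-147\right) \left(-23\right) = 3381$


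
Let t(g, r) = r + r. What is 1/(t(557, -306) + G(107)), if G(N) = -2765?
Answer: -1/3377 ≈ -0.00029612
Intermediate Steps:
t(g, r) = 2*r
1/(t(557, -306) + G(107)) = 1/(2*(-306) - 2765) = 1/(-612 - 2765) = 1/(-3377) = -1/3377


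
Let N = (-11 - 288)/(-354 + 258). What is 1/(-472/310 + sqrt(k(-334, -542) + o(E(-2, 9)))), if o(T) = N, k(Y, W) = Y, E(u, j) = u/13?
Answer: -3511680/768500941 - 96100*I*sqrt(190590)/768500941 ≈ -0.0045695 - 0.054592*I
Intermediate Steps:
E(u, j) = u/13 (E(u, j) = u*(1/13) = u/13)
N = 299/96 (N = -299/(-96) = -299*(-1/96) = 299/96 ≈ 3.1146)
o(T) = 299/96
1/(-472/310 + sqrt(k(-334, -542) + o(E(-2, 9)))) = 1/(-472/310 + sqrt(-334 + 299/96)) = 1/(-472*1/310 + sqrt(-31765/96)) = 1/(-236/155 + I*sqrt(190590)/24)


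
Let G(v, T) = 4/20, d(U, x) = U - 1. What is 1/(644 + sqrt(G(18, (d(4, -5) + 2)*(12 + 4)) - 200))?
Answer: 3220/2074679 - 3*I*sqrt(555)/2074679 ≈ 0.001552 - 3.4066e-5*I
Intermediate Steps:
d(U, x) = -1 + U
G(v, T) = 1/5 (G(v, T) = 4*(1/20) = 1/5)
1/(644 + sqrt(G(18, (d(4, -5) + 2)*(12 + 4)) - 200)) = 1/(644 + sqrt(1/5 - 200)) = 1/(644 + sqrt(-999/5)) = 1/(644 + 3*I*sqrt(555)/5)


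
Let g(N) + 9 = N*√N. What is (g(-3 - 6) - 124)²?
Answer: 16960 + 7182*I ≈ 16960.0 + 7182.0*I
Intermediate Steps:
g(N) = -9 + N^(3/2) (g(N) = -9 + N*√N = -9 + N^(3/2))
(g(-3 - 6) - 124)² = ((-9 + (-3 - 6)^(3/2)) - 124)² = ((-9 + (-9)^(3/2)) - 124)² = ((-9 - 27*I) - 124)² = (-133 - 27*I)²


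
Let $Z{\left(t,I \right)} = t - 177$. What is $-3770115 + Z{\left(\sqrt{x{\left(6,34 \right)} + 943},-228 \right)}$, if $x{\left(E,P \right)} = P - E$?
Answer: $-3770292 + \sqrt{971} \approx -3.7703 \cdot 10^{6}$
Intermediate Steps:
$Z{\left(t,I \right)} = -177 + t$ ($Z{\left(t,I \right)} = t - 177 = -177 + t$)
$-3770115 + Z{\left(\sqrt{x{\left(6,34 \right)} + 943},-228 \right)} = -3770115 - \left(177 - \sqrt{\left(34 - 6\right) + 943}\right) = -3770115 - \left(177 - \sqrt{28 + 943}\right) = -3770115 - \left(177 - \sqrt{971}\right) = -3770292 + \sqrt{971}$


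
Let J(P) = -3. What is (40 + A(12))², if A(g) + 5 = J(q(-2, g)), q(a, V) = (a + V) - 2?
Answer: 1024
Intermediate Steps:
q(a, V) = -2 + V + a (q(a, V) = (V + a) - 2 = -2 + V + a)
A(g) = -8 (A(g) = -5 - 3 = -8)
(40 + A(12))² = (40 - 8)² = 32² = 1024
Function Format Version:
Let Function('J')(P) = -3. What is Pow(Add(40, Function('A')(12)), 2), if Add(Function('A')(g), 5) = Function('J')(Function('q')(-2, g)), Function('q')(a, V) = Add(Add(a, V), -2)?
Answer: 1024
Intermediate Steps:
Function('q')(a, V) = Add(-2, V, a) (Function('q')(a, V) = Add(Add(V, a), -2) = Add(-2, V, a))
Function('A')(g) = -8 (Function('A')(g) = Add(-5, -3) = -8)
Pow(Add(40, Function('A')(12)), 2) = Pow(Add(40, -8), 2) = Pow(32, 2) = 1024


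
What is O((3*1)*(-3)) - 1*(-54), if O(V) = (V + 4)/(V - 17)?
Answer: 1409/26 ≈ 54.192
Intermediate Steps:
O(V) = (4 + V)/(-17 + V)
O((3*1)*(-3)) - 1*(-54) = (4 + (3*1)*(-3))/(-17 + (3*1)*(-3)) - 1*(-54) = (4 + 3*(-3))/(-17 + 3*(-3)) + 54 = (4 - 9)/(-17 - 9) + 54 = -5/(-26) + 54 = -1/26*(-5) + 54 = 5/26 + 54 = 1409/26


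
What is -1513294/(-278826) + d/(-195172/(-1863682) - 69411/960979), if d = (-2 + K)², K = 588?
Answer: 42870094432025118038593/4056650772447759 ≈ 1.0568e+7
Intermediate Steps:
d = 343396 (d = (-2 + 588)² = 586² = 343396)
-1513294/(-278826) + d/(-195172/(-1863682) - 69411/960979) = -1513294/(-278826) + 343396/(-195172/(-1863682) - 69411/960979) = -1513294*(-1/278826) + 343396/(-195172*(-1/1863682) - 69411*1/960979) = 756647/139413 + 343396/(97586/931841 - 69411/960979) = 756647/139413 + 343396/(29098081043/895479632339) = 756647/139413 + 343396*(895479632339/29098081043) = 756647/139413 + 307504123826683244/29098081043 = 42870094432025118038593/4056650772447759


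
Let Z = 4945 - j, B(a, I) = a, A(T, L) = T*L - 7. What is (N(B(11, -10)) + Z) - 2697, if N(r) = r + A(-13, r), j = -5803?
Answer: 7912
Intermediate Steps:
A(T, L) = -7 + L*T (A(T, L) = L*T - 7 = -7 + L*T)
Z = 10748 (Z = 4945 - 1*(-5803) = 4945 + 5803 = 10748)
N(r) = -7 - 12*r (N(r) = r + (-7 + r*(-13)) = r + (-7 - 13*r) = -7 - 12*r)
(N(B(11, -10)) + Z) - 2697 = ((-7 - 12*11) + 10748) - 2697 = ((-7 - 132) + 10748) - 2697 = (-139 + 10748) - 2697 = 10609 - 2697 = 7912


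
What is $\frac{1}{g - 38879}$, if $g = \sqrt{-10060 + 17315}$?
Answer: $- \frac{38879}{1511569386} - \frac{\sqrt{7255}}{1511569386} \approx -2.5777 \cdot 10^{-5}$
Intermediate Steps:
$g = \sqrt{7255} \approx 85.176$
$\frac{1}{g - 38879} = \frac{1}{\sqrt{7255} - 38879} = \frac{1}{-38879 + \sqrt{7255}}$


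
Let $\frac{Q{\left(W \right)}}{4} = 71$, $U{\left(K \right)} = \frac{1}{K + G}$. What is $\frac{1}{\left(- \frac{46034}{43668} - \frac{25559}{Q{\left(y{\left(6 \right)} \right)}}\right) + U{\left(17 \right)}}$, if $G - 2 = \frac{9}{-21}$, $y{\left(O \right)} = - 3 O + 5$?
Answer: $- \frac{201527820}{18338389607} \approx -0.010989$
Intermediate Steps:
$y{\left(O \right)} = 5 - 3 O$
$G = \frac{11}{7}$ ($G = 2 + \frac{9}{-21} = 2 + 9 \left(- \frac{1}{21}\right) = 2 - \frac{3}{7} = \frac{11}{7} \approx 1.5714$)
$U{\left(K \right)} = \frac{1}{\frac{11}{7} + K}$ ($U{\left(K \right)} = \frac{1}{K + \frac{11}{7}} = \frac{1}{\frac{11}{7} + K}$)
$Q{\left(W \right)} = 284$ ($Q{\left(W \right)} = 4 \cdot 71 = 284$)
$\frac{1}{\left(- \frac{46034}{43668} - \frac{25559}{Q{\left(y{\left(6 \right)} \right)}}\right) + U{\left(17 \right)}} = \frac{1}{\left(- \frac{46034}{43668} - \frac{25559}{284}\right) + \frac{7}{11 + 7 \cdot 17}} = \frac{1}{\left(\left(-46034\right) \frac{1}{43668} - \frac{25559}{284}\right) + \frac{7}{11 + 119}} = \frac{1}{\left(- \frac{23017}{21834} - \frac{25559}{284}\right) + \frac{7}{130}} = \frac{1}{- \frac{282296017}{3100428} + 7 \cdot \frac{1}{130}} = \frac{1}{- \frac{282296017}{3100428} + \frac{7}{130}} = \frac{1}{- \frac{18338389607}{201527820}} = - \frac{201527820}{18338389607}$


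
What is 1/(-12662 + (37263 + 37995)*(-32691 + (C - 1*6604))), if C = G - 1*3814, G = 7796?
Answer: -1/2657598416 ≈ -3.7628e-10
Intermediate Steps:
C = 3982 (C = 7796 - 1*3814 = 7796 - 3814 = 3982)
1/(-12662 + (37263 + 37995)*(-32691 + (C - 1*6604))) = 1/(-12662 + (37263 + 37995)*(-32691 + (3982 - 1*6604))) = 1/(-12662 + 75258*(-32691 + (3982 - 6604))) = 1/(-12662 + 75258*(-32691 - 2622)) = 1/(-12662 + 75258*(-35313)) = 1/(-12662 - 2657585754) = 1/(-2657598416) = -1/2657598416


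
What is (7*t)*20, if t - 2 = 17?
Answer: 2660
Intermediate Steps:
t = 19 (t = 2 + 17 = 19)
(7*t)*20 = (7*19)*20 = 133*20 = 2660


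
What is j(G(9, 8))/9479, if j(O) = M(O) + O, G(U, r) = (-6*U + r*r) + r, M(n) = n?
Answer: 36/9479 ≈ 0.0037979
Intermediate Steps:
G(U, r) = r + r**2 - 6*U (G(U, r) = (-6*U + r**2) + r = (r**2 - 6*U) + r = r + r**2 - 6*U)
j(O) = 2*O (j(O) = O + O = 2*O)
j(G(9, 8))/9479 = (2*(8 + 8**2 - 6*9))/9479 = (2*(8 + 64 - 54))*(1/9479) = (2*18)*(1/9479) = 36*(1/9479) = 36/9479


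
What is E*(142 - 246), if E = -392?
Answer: 40768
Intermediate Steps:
E*(142 - 246) = -392*(142 - 246) = -392*(-104) = 40768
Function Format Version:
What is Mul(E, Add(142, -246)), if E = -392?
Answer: 40768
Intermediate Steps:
Mul(E, Add(142, -246)) = Mul(-392, Add(142, -246)) = Mul(-392, -104) = 40768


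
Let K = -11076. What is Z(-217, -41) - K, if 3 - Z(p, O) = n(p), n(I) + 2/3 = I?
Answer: 33890/3 ≈ 11297.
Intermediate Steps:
n(I) = -⅔ + I
Z(p, O) = 11/3 - p (Z(p, O) = 3 - (-⅔ + p) = 3 + (⅔ - p) = 11/3 - p)
Z(-217, -41) - K = (11/3 - 1*(-217)) - 1*(-11076) = (11/3 + 217) + 11076 = 662/3 + 11076 = 33890/3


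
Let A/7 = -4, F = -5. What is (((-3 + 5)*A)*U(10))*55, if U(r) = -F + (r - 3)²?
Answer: -166320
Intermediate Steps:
A = -28 (A = 7*(-4) = -28)
U(r) = 5 + (-3 + r)² (U(r) = -1*(-5) + (r - 3)² = 5 + (-3 + r)²)
(((-3 + 5)*A)*U(10))*55 = (((-3 + 5)*(-28))*(5 + (-3 + 10)²))*55 = ((2*(-28))*(5 + 7²))*55 = -56*(5 + 49)*55 = -56*54*55 = -3024*55 = -166320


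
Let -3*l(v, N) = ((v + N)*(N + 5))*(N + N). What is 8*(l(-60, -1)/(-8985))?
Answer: 3904/26955 ≈ 0.14483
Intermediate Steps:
l(v, N) = -2*N*(5 + N)*(N + v)/3 (l(v, N) = -(v + N)*(N + 5)*(N + N)/3 = -(N + v)*(5 + N)*2*N/3 = -(5 + N)*(N + v)*2*N/3 = -2*N*(5 + N)*(N + v)/3)
8*(l(-60, -1)/(-8985)) = 8*(-⅔*(-1)*((-1)² + 5*(-1) + 5*(-60) - 1*(-60))/(-8985)) = 8*(-⅔*(-1)*(1 - 5 - 300 + 60)*(-1/8985)) = 8*(-⅔*(-1)*(-244)*(-1/8985)) = 8*(-488/3*(-1/8985)) = 8*(488/26955) = 3904/26955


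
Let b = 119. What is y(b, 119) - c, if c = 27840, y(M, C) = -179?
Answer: -28019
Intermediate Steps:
y(b, 119) - c = -179 - 1*27840 = -179 - 27840 = -28019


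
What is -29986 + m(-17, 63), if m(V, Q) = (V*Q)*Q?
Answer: -97459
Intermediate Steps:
m(V, Q) = V*Q**2 (m(V, Q) = (Q*V)*Q = V*Q**2)
-29986 + m(-17, 63) = -29986 - 17*63**2 = -29986 - 17*3969 = -29986 - 67473 = -97459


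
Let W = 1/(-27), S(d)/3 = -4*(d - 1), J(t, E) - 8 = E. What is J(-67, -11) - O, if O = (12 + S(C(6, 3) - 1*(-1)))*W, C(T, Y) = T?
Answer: -47/9 ≈ -5.2222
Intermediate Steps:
J(t, E) = 8 + E
S(d) = 12 - 12*d (S(d) = 3*(-4*(d - 1)) = 3*(-4*(-1 + d)) = 3*(4 - 4*d) = 12 - 12*d)
W = -1/27 ≈ -0.037037
O = 20/9 (O = (12 + (12 - 12*(6 - 1*(-1))))*(-1/27) = (12 + (12 - 12*(6 + 1)))*(-1/27) = (12 + (12 - 12*7))*(-1/27) = (12 + (12 - 84))*(-1/27) = (12 - 72)*(-1/27) = -60*(-1/27) = 20/9 ≈ 2.2222)
J(-67, -11) - O = (8 - 11) - 1*20/9 = -3 - 20/9 = -47/9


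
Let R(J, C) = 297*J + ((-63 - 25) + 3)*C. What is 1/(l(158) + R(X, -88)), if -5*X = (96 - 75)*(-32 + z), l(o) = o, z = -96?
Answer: 5/836526 ≈ 5.9771e-6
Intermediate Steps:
X = 2688/5 (X = -(96 - 75)*(-32 - 96)/5 = -21*(-128)/5 = -⅕*(-2688) = 2688/5 ≈ 537.60)
R(J, C) = -85*C + 297*J (R(J, C) = 297*J + (-88 + 3)*C = 297*J - 85*C = -85*C + 297*J)
1/(l(158) + R(X, -88)) = 1/(158 + (-85*(-88) + 297*(2688/5))) = 1/(158 + (7480 + 798336/5)) = 1/(158 + 835736/5) = 1/(836526/5) = 5/836526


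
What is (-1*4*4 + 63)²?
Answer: 2209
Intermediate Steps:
(-1*4*4 + 63)² = (-4*4 + 63)² = (-16 + 63)² = 47² = 2209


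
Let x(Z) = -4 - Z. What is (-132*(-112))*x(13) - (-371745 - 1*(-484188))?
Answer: -363771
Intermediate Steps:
(-132*(-112))*x(13) - (-371745 - 1*(-484188)) = (-132*(-112))*(-4 - 1*13) - (-371745 - 1*(-484188)) = 14784*(-4 - 13) - (-371745 + 484188) = 14784*(-17) - 1*112443 = -251328 - 112443 = -363771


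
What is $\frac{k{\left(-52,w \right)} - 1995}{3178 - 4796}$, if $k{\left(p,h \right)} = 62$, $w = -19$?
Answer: $\frac{1933}{1618} \approx 1.1947$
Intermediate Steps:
$\frac{k{\left(-52,w \right)} - 1995}{3178 - 4796} = \frac{62 - 1995}{3178 - 4796} = - \frac{1933}{-1618} = \left(-1933\right) \left(- \frac{1}{1618}\right) = \frac{1933}{1618}$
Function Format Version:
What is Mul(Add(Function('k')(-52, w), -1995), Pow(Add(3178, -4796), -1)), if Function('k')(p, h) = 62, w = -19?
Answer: Rational(1933, 1618) ≈ 1.1947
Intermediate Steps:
Mul(Add(Function('k')(-52, w), -1995), Pow(Add(3178, -4796), -1)) = Mul(Add(62, -1995), Pow(Add(3178, -4796), -1)) = Mul(-1933, Pow(-1618, -1)) = Mul(-1933, Rational(-1, 1618)) = Rational(1933, 1618)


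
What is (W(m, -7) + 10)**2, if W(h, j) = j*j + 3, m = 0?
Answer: 3844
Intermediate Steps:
W(h, j) = 3 + j**2 (W(h, j) = j**2 + 3 = 3 + j**2)
(W(m, -7) + 10)**2 = ((3 + (-7)**2) + 10)**2 = ((3 + 49) + 10)**2 = (52 + 10)**2 = 62**2 = 3844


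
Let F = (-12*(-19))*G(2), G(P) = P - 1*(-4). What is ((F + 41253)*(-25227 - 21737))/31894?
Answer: -1000826322/15947 ≈ -62760.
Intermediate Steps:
G(P) = 4 + P (G(P) = P + 4 = 4 + P)
F = 1368 (F = (-12*(-19))*(4 + 2) = 228*6 = 1368)
((F + 41253)*(-25227 - 21737))/31894 = ((1368 + 41253)*(-25227 - 21737))/31894 = (42621*(-46964))*(1/31894) = -2001652644*1/31894 = -1000826322/15947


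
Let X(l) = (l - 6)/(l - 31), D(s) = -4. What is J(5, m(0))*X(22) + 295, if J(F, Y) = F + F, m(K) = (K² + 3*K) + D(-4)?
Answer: 2495/9 ≈ 277.22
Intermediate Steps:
m(K) = -4 + K² + 3*K (m(K) = (K² + 3*K) - 4 = -4 + K² + 3*K)
J(F, Y) = 2*F
X(l) = (-6 + l)/(-31 + l)
J(5, m(0))*X(22) + 295 = (2*5)*((-6 + 22)/(-31 + 22)) + 295 = 10*(16/(-9)) + 295 = 10*(-⅑*16) + 295 = 10*(-16/9) + 295 = -160/9 + 295 = 2495/9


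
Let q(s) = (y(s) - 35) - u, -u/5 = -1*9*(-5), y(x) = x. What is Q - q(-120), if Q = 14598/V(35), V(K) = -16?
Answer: -7859/8 ≈ -982.38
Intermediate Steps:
Q = -7299/8 (Q = 14598/(-16) = 14598*(-1/16) = -7299/8 ≈ -912.38)
u = -225 (u = -5*(-1*9)*(-5) = -(-45)*(-5) = -5*45 = -225)
q(s) = 190 + s (q(s) = (s - 35) - 1*(-225) = (-35 + s) + 225 = 190 + s)
Q - q(-120) = -7299/8 - (190 - 120) = -7299/8 - 1*70 = -7299/8 - 70 = -7859/8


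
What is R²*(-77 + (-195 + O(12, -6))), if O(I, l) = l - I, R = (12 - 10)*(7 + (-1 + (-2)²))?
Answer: -116000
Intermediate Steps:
R = 20 (R = 2*(7 + (-1 + 4)) = 2*(7 + 3) = 2*10 = 20)
R²*(-77 + (-195 + O(12, -6))) = 20²*(-77 + (-195 + (-6 - 1*12))) = 400*(-77 + (-195 + (-6 - 12))) = 400*(-77 + (-195 - 18)) = 400*(-77 - 213) = 400*(-290) = -116000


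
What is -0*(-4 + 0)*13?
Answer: 0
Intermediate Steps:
-0*(-4 + 0)*13 = -0*(-4)*13 = -8*0*13 = 0*13 = 0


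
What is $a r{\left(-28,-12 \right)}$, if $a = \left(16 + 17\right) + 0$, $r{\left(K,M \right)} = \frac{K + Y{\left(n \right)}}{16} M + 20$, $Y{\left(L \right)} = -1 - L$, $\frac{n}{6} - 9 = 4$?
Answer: $\frac{13233}{4} \approx 3308.3$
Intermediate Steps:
$n = 78$ ($n = 54 + 6 \cdot 4 = 54 + 24 = 78$)
$r{\left(K,M \right)} = 20 + M \left(- \frac{79}{16} + \frac{K}{16}\right)$ ($r{\left(K,M \right)} = \frac{K - 79}{16} M + 20 = \left(K - 79\right) \frac{1}{16} M + 20 = \left(-79 + K\right) \frac{1}{16} M + 20 = \left(- \frac{79}{16} + \frac{K}{16}\right) M + 20 = M \left(- \frac{79}{16} + \frac{K}{16}\right) + 20 = 20 + M \left(- \frac{79}{16} + \frac{K}{16}\right)$)
$a = 33$ ($a = 33 + 0 = 33$)
$a r{\left(-28,-12 \right)} = 33 \left(20 - - \frac{237}{4} + \frac{1}{16} \left(-28\right) \left(-12\right)\right) = 33 \left(20 + \frac{237}{4} + 21\right) = 33 \cdot \frac{401}{4} = \frac{13233}{4}$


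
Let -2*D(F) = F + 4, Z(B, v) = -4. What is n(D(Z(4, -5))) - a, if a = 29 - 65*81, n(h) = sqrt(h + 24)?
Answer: 5236 + 2*sqrt(6) ≈ 5240.9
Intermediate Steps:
D(F) = -2 - F/2 (D(F) = -(F + 4)/2 = -(4 + F)/2 = -2 - F/2)
n(h) = sqrt(24 + h)
a = -5236 (a = 29 - 5265 = -5236)
n(D(Z(4, -5))) - a = sqrt(24 + (-2 - 1/2*(-4))) - 1*(-5236) = sqrt(24 + (-2 + 2)) + 5236 = sqrt(24 + 0) + 5236 = sqrt(24) + 5236 = 2*sqrt(6) + 5236 = 5236 + 2*sqrt(6)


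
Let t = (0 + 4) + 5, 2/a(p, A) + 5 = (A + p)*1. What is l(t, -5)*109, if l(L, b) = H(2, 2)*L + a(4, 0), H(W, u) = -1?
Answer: -1199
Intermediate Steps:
a(p, A) = 2/(-5 + A + p) (a(p, A) = 2/(-5 + (A + p)*1) = 2/(-5 + (A + p)) = 2/(-5 + A + p))
t = 9 (t = 4 + 5 = 9)
l(L, b) = -2 - L (l(L, b) = -L + 2/(-5 + 0 + 4) = -L + 2/(-1) = -L + 2*(-1) = -L - 2 = -2 - L)
l(t, -5)*109 = (-2 - 1*9)*109 = (-2 - 9)*109 = -11*109 = -1199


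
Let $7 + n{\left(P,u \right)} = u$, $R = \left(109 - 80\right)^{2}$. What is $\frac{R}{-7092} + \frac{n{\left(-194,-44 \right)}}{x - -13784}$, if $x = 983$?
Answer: $- \frac{12780739}{104727564} \approx -0.12204$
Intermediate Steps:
$R = 841$ ($R = 29^{2} = 841$)
$n{\left(P,u \right)} = -7 + u$
$\frac{R}{-7092} + \frac{n{\left(-194,-44 \right)}}{x - -13784} = \frac{841}{-7092} + \frac{-7 - 44}{983 - -13784} = 841 \left(- \frac{1}{7092}\right) - \frac{51}{983 + 13784} = - \frac{841}{7092} - \frac{51}{14767} = - \frac{12780739}{104727564}$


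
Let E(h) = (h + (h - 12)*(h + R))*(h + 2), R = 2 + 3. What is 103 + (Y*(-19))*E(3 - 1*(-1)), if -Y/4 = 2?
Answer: -61913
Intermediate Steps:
R = 5
Y = -8 (Y = -4*2 = -8)
E(h) = (2 + h)*(h + (-12 + h)*(5 + h)) (E(h) = (h + (h - 12)*(h + 5))*(h + 2) = (h + (-12 + h)*(5 + h))*(2 + h) = (2 + h)*(h + (-12 + h)*(5 + h)))
103 + (Y*(-19))*E(3 - 1*(-1)) = 103 + (-8*(-19))*(-120 + (3 - 1*(-1))³ - 72*(3 - 1*(-1)) - 4*(3 - 1*(-1))²) = 103 + 152*(-120 + (3 + 1)³ - 72*(3 + 1) - 4*(3 + 1)²) = 103 + 152*(-120 + 4³ - 72*4 - 4*4²) = 103 + 152*(-120 + 64 - 288 - 4*16) = 103 + 152*(-120 + 64 - 288 - 64) = 103 + 152*(-408) = 103 - 62016 = -61913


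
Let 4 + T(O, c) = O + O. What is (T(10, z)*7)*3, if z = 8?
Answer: 336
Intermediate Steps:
T(O, c) = -4 + 2*O (T(O, c) = -4 + (O + O) = -4 + 2*O)
(T(10, z)*7)*3 = ((-4 + 2*10)*7)*3 = ((-4 + 20)*7)*3 = (16*7)*3 = 112*3 = 336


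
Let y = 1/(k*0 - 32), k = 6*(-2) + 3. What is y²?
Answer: 1/1024 ≈ 0.00097656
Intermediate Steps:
k = -9 (k = -12 + 3 = -9)
y = -1/32 (y = 1/(-9*0 - 32) = 1/(0 - 32) = 1/(-32) = -1/32 ≈ -0.031250)
y² = (-1/32)² = 1/1024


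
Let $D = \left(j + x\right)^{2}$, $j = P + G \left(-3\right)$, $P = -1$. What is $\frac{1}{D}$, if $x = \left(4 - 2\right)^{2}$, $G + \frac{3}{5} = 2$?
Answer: $\frac{25}{36} \approx 0.69444$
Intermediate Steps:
$G = \frac{7}{5}$ ($G = - \frac{3}{5} + 2 = \frac{7}{5} \approx 1.4$)
$x = 4$ ($x = 2^{2} = 4$)
$j = - \frac{26}{5}$ ($j = -1 + \frac{7}{5} \left(-3\right) = -1 - \frac{21}{5} = - \frac{26}{5} \approx -5.2$)
$D = \frac{36}{25}$ ($D = \left(- \frac{26}{5} + 4\right)^{2} = \left(- \frac{6}{5}\right)^{2} = \frac{36}{25} \approx 1.44$)
$\frac{1}{D} = \frac{1}{\frac{36}{25}} = \frac{25}{36}$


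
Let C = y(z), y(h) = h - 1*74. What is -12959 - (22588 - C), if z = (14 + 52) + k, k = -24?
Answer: -35579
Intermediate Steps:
z = 42 (z = (14 + 52) - 24 = 66 - 24 = 42)
y(h) = -74 + h (y(h) = h - 74 = -74 + h)
C = -32 (C = -74 + 42 = -32)
-12959 - (22588 - C) = -12959 - (22588 - 1*(-32)) = -12959 - (22588 + 32) = -12959 - 1*22620 = -12959 - 22620 = -35579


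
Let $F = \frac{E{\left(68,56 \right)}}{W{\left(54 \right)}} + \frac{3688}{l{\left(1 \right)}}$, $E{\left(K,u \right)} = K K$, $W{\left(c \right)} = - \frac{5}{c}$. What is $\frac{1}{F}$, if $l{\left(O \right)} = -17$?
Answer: $- \frac{85}{4263272} \approx -1.9938 \cdot 10^{-5}$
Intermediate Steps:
$E{\left(K,u \right)} = K^{2}$
$F = - \frac{4263272}{85}$ ($F = \frac{68^{2}}{\left(-5\right) \frac{1}{54}} + \frac{3688}{-17} = \frac{4624}{\left(-5\right) \frac{1}{54}} + 3688 \left(- \frac{1}{17}\right) = \frac{4624}{- \frac{5}{54}} - \frac{3688}{17} = 4624 \left(- \frac{54}{5}\right) - \frac{3688}{17} = - \frac{249696}{5} - \frac{3688}{17} = - \frac{4263272}{85} \approx -50156.0$)
$\frac{1}{F} = \frac{1}{- \frac{4263272}{85}} = - \frac{85}{4263272}$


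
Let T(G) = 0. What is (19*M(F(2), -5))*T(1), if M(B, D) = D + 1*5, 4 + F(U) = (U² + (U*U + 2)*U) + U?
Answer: 0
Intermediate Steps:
F(U) = -4 + U + U² + U*(2 + U²) (F(U) = -4 + ((U² + (U*U + 2)*U) + U) = -4 + ((U² + (U² + 2)*U) + U) = -4 + ((U² + (2 + U²)*U) + U) = -4 + ((U² + U*(2 + U²)) + U) = -4 + (U + U² + U*(2 + U²)) = -4 + U + U² + U*(2 + U²))
M(B, D) = 5 + D (M(B, D) = D + 5 = 5 + D)
(19*M(F(2), -5))*T(1) = (19*(5 - 5))*0 = (19*0)*0 = 0*0 = 0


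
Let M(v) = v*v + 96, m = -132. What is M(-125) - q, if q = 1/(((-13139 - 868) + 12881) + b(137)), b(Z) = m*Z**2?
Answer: 38966605115/2478634 ≈ 15721.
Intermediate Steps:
b(Z) = -132*Z**2
M(v) = 96 + v**2 (M(v) = v**2 + 96 = 96 + v**2)
q = -1/2478634 (q = 1/(((-13139 - 868) + 12881) - 132*137**2) = 1/((-14007 + 12881) - 132*18769) = 1/(-1126 - 2477508) = 1/(-2478634) = -1/2478634 ≈ -4.0345e-7)
M(-125) - q = (96 + (-125)**2) - 1*(-1/2478634) = (96 + 15625) + 1/2478634 = 15721 + 1/2478634 = 38966605115/2478634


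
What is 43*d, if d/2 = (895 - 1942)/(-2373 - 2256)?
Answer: 30014/1543 ≈ 19.452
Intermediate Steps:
d = 698/1543 (d = 2*((895 - 1942)/(-2373 - 2256)) = 2*(-1047/(-4629)) = 2*(-1047*(-1/4629)) = 2*(349/1543) = 698/1543 ≈ 0.45237)
43*d = 43*(698/1543) = 30014/1543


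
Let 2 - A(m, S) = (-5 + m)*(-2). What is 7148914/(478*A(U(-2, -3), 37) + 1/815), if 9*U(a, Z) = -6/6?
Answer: -52437284190/28828171 ≈ -1819.0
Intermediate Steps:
U(a, Z) = -⅑ (U(a, Z) = (-6/6)/9 = (-6*⅙)/9 = (⅑)*(-1) = -⅑)
A(m, S) = -8 + 2*m (A(m, S) = 2 - (-5 + m)*(-2) = 2 - (10 - 2*m) = 2 + (-10 + 2*m) = -8 + 2*m)
7148914/(478*A(U(-2, -3), 37) + 1/815) = 7148914/(478*(-8 + 2*(-⅑)) + 1/815) = 7148914/(478*(-8 - 2/9) + 1/815) = 7148914/(478*(-74/9) + 1/815) = 7148914/(-35372/9 + 1/815) = 7148914/(-28828171/7335) = 7148914*(-7335/28828171) = -52437284190/28828171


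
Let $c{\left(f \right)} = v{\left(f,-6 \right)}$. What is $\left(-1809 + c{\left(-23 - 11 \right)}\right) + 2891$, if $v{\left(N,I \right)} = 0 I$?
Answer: $1082$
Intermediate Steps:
$v{\left(N,I \right)} = 0$
$c{\left(f \right)} = 0$
$\left(-1809 + c{\left(-23 - 11 \right)}\right) + 2891 = \left(-1809 + 0\right) + 2891 = -1809 + 2891 = 1082$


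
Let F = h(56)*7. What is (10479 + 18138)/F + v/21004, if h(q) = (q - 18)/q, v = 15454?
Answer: 1202289749/199538 ≈ 6025.4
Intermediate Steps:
h(q) = (-18 + q)/q
F = 19/4 (F = ((-18 + 56)/56)*7 = ((1/56)*38)*7 = (19/28)*7 = 19/4 ≈ 4.7500)
(10479 + 18138)/F + v/21004 = (10479 + 18138)/(19/4) + 15454/21004 = 28617*(4/19) + 15454*(1/21004) = 114468/19 + 7727/10502 = 1202289749/199538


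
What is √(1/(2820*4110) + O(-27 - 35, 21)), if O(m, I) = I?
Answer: √3134430520478/386340 ≈ 4.5826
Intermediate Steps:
√(1/(2820*4110) + O(-27 - 35, 21)) = √(1/(2820*4110) + 21) = √((1/2820)*(1/4110) + 21) = √(1/11590200 + 21) = √(243394201/11590200) = √3134430520478/386340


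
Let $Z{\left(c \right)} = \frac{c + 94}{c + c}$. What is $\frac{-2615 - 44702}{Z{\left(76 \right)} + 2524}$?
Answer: $- \frac{3596092}{191909} \approx -18.739$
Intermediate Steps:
$Z{\left(c \right)} = \frac{94 + c}{2 c}$
$\frac{-2615 - 44702}{Z{\left(76 \right)} + 2524} = \frac{-2615 - 44702}{\frac{94 + 76}{2 \cdot 76} + 2524} = - \frac{47317}{\frac{1}{2} \cdot \frac{1}{76} \cdot 170 + 2524} = - \frac{47317}{\frac{85}{76} + 2524} = - \frac{47317}{\frac{191909}{76}} = \left(-47317\right) \frac{76}{191909} = - \frac{3596092}{191909}$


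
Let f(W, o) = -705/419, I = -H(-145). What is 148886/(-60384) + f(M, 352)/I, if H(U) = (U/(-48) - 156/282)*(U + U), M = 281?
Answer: -296498247091/120136839792 ≈ -2.4680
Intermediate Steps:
H(U) = 2*U*(-26/47 - U/48) (H(U) = (U*(-1/48) - 156*1/282)*(2*U) = (-U/48 - 26/47)*(2*U) = (-26/47 - U/48)*(2*U) = 2*U*(-26/47 - U/48))
I = 807215/1128 (I = -(-1)*(-145)*(1248 + 47*(-145))/1128 = -(-1)*(-145)*(1248 - 6815)/1128 = -(-1)*(-145)*(-5567)/1128 = -1*(-807215/1128) = 807215/1128 ≈ 715.62)
f(W, o) = -705/419 (f(W, o) = -705*1/419 = -705/419)
148886/(-60384) + f(M, 352)/I = 148886/(-60384) - 705/(419*807215/1128) = 148886*(-1/60384) - 705/419*1128/807215 = -4379/1776 - 159048/67644617 = -296498247091/120136839792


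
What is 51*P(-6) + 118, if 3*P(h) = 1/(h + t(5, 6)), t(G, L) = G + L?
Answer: 607/5 ≈ 121.40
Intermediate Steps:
P(h) = 1/(3*(11 + h)) (P(h) = 1/(3*(h + (5 + 6))) = 1/(3*(h + 11)) = 1/(3*(11 + h)))
51*P(-6) + 118 = 51*(1/(3*(11 - 6))) + 118 = 51*((⅓)/5) + 118 = 51*((⅓)*(⅕)) + 118 = 51*(1/15) + 118 = 17/5 + 118 = 607/5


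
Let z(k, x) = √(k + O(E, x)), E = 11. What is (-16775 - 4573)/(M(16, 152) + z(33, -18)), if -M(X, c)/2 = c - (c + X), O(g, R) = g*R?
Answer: -683136/1189 + 21348*I*√165/1189 ≈ -574.55 + 230.63*I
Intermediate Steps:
O(g, R) = R*g
M(X, c) = 2*X (M(X, c) = -2*(c - (c + X)) = -2*(c - (X + c)) = -2*(c + (-X - c)) = -(-2)*X = 2*X)
z(k, x) = √(k + 11*x) (z(k, x) = √(k + x*11) = √(k + 11*x))
(-16775 - 4573)/(M(16, 152) + z(33, -18)) = (-16775 - 4573)/(2*16 + √(33 + 11*(-18))) = -21348/(32 + √(33 - 198)) = -21348/(32 + √(-165)) = -21348/(32 + I*√165)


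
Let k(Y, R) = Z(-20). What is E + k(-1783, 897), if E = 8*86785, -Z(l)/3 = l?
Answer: 694340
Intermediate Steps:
Z(l) = -3*l
k(Y, R) = 60 (k(Y, R) = -3*(-20) = 60)
E = 694280
E + k(-1783, 897) = 694280 + 60 = 694340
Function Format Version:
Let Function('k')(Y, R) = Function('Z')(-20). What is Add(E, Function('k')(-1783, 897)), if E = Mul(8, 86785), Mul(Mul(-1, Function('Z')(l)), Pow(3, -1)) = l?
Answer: 694340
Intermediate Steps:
Function('Z')(l) = Mul(-3, l)
Function('k')(Y, R) = 60 (Function('k')(Y, R) = Mul(-3, -20) = 60)
E = 694280
Add(E, Function('k')(-1783, 897)) = Add(694280, 60) = 694340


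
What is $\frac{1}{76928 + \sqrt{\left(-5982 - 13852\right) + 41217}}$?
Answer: $\frac{76928}{5917895801} - \frac{\sqrt{21383}}{5917895801} \approx 1.2975 \cdot 10^{-5}$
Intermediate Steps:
$\frac{1}{76928 + \sqrt{\left(-5982 - 13852\right) + 41217}} = \frac{1}{76928 + \sqrt{-19834 + 41217}} = \frac{1}{76928 + \sqrt{21383}}$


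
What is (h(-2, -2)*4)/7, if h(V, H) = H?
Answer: -8/7 ≈ -1.1429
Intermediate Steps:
(h(-2, -2)*4)/7 = -2*4/7 = -8*⅐ = -8/7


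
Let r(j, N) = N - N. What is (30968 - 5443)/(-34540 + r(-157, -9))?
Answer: -5105/6908 ≈ -0.73900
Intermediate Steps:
r(j, N) = 0
(30968 - 5443)/(-34540 + r(-157, -9)) = (30968 - 5443)/(-34540 + 0) = 25525/(-34540) = 25525*(-1/34540) = -5105/6908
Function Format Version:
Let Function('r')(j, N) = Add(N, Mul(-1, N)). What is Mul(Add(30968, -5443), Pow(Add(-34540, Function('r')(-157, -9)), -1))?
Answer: Rational(-5105, 6908) ≈ -0.73900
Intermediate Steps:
Function('r')(j, N) = 0
Mul(Add(30968, -5443), Pow(Add(-34540, Function('r')(-157, -9)), -1)) = Mul(Add(30968, -5443), Pow(Add(-34540, 0), -1)) = Mul(25525, Pow(-34540, -1)) = Mul(25525, Rational(-1, 34540)) = Rational(-5105, 6908)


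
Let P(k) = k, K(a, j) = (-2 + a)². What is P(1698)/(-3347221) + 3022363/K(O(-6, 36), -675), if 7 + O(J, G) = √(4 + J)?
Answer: (-30564*√2 + 10116516769081*I)/(3347221*(18*√2 + 79*I)) ≈ 34659.0 + 11168.0*I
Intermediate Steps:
O(J, G) = -7 + √(4 + J)
P(1698)/(-3347221) + 3022363/K(O(-6, 36), -675) = 1698/(-3347221) + 3022363/((-2 + (-7 + √(4 - 6)))²) = 1698*(-1/3347221) + 3022363/((-2 + (-7 + √(-2)))²) = -1698/3347221 + 3022363/((-2 + (-7 + I*√2))²) = -1698/3347221 + 3022363/((-9 + I*√2)²) = -1698/3347221 + 3022363/(-9 + I*√2)²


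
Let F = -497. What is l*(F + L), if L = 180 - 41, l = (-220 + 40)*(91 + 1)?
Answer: 5928480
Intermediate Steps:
l = -16560 (l = -180*92 = -16560)
L = 139
l*(F + L) = -16560*(-497 + 139) = -16560*(-358) = 5928480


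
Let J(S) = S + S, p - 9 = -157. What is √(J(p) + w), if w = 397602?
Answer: √397306 ≈ 630.32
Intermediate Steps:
p = -148 (p = 9 - 157 = -148)
J(S) = 2*S
√(J(p) + w) = √(2*(-148) + 397602) = √(-296 + 397602) = √397306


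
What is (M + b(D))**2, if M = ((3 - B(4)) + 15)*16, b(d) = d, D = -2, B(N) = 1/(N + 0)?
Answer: 79524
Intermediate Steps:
B(N) = 1/N
M = 284 (M = ((3 - 1/4) + 15)*16 = (11/4 + 15)*16 = (71/4)*16 = 284)
(M + b(D))**2 = (284 - 2)**2 = 282**2 = 79524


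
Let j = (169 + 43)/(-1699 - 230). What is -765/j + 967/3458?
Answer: 2551561867/366548 ≈ 6961.1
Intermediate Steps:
j = -212/1929 (j = 212/(-1929) = 212*(-1/1929) = -212/1929 ≈ -0.10990)
-765/j + 967/3458 = -765/(-212/1929) + 967/3458 = -765*(-1929/212) + 967*(1/3458) = 1475685/212 + 967/3458 = 2551561867/366548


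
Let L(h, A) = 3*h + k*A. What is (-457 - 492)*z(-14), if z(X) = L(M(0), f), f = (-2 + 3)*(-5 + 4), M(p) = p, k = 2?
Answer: 1898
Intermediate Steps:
f = -1 (f = 1*(-1) = -1)
L(h, A) = 2*A + 3*h (L(h, A) = 3*h + 2*A = 2*A + 3*h)
z(X) = -2 (z(X) = 2*(-1) + 3*0 = -2 + 0 = -2)
(-457 - 492)*z(-14) = (-457 - 492)*(-2) = -949*(-2) = 1898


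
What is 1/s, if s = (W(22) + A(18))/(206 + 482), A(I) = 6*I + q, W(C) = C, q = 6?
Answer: 86/17 ≈ 5.0588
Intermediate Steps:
A(I) = 6 + 6*I (A(I) = 6*I + 6 = 6 + 6*I)
s = 17/86 (s = (22 + (6 + 6*18))/(206 + 482) = (22 + (6 + 108))/688 = (22 + 114)*(1/688) = 136*(1/688) = 17/86 ≈ 0.19767)
1/s = 1/(17/86) = 86/17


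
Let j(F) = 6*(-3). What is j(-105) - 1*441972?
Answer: -441990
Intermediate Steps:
j(F) = -18
j(-105) - 1*441972 = -18 - 1*441972 = -18 - 441972 = -441990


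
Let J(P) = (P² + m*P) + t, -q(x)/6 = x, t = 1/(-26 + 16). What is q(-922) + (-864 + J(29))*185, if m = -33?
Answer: -351573/2 ≈ -1.7579e+5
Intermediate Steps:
t = -⅒ (t = 1/(-10) = -⅒ ≈ -0.10000)
q(x) = -6*x
J(P) = -⅒ + P² - 33*P (J(P) = (P² - 33*P) - ⅒ = -⅒ + P² - 33*P)
q(-922) + (-864 + J(29))*185 = -6*(-922) + (-864 + (-⅒ + 29² - 33*29))*185 = 5532 + (-864 + (-⅒ + 841 - 957))*185 = 5532 + (-864 - 1161/10)*185 = 5532 - 9801/10*185 = 5532 - 362637/2 = -351573/2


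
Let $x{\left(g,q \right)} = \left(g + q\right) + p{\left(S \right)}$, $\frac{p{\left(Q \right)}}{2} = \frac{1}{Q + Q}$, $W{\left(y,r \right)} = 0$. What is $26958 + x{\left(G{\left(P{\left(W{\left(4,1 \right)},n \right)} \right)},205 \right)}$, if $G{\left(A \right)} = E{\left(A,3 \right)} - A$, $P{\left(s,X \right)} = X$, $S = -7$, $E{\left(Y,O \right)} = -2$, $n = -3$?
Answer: $\frac{190147}{7} \approx 27164.0$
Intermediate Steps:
$p{\left(Q \right)} = \frac{1}{Q}$ ($p{\left(Q \right)} = \frac{2}{Q + Q} = \frac{2}{2 Q} = 2 \frac{1}{2 Q} = \frac{1}{Q}$)
$G{\left(A \right)} = -2 - A$
$x{\left(g,q \right)} = - \frac{1}{7} + g + q$ ($x{\left(g,q \right)} = \left(g + q\right) + \frac{1}{-7} = \left(g + q\right) - \frac{1}{7} = - \frac{1}{7} + g + q$)
$26958 + x{\left(G{\left(P{\left(W{\left(4,1 \right)},n \right)} \right)},205 \right)} = 26958 - - \frac{1441}{7} = 26958 + \left(- \frac{1}{7} + \left(-2 + 3\right) + 205\right) = 26958 + \left(- \frac{1}{7} + 1 + 205\right) = 26958 + \frac{1441}{7} = \frac{190147}{7}$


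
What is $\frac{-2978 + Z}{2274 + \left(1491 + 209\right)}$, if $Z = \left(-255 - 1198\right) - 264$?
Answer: $- \frac{4695}{3974} \approx -1.1814$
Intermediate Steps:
$Z = -1717$ ($Z = -1453 - 264 = -1717$)
$\frac{-2978 + Z}{2274 + \left(1491 + 209\right)} = \frac{-2978 - 1717}{2274 + \left(1491 + 209\right)} = - \frac{4695}{2274 + 1700} = - \frac{4695}{3974}$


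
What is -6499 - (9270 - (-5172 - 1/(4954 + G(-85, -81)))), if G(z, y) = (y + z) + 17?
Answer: -100621506/4805 ≈ -20941.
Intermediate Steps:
G(z, y) = 17 + y + z
-6499 - (9270 - (-5172 - 1/(4954 + G(-85, -81)))) = -6499 - (9270 - (-5172 - 1/(4954 + (17 - 81 - 85)))) = -6499 - (9270 - (-5172 - 1/(4954 - 149))) = -6499 - (9270 - (-5172 - 1/4805)) = -6499 - (9270 - 1*(-24851461/4805)) = -6499 - (9270 + 24851461/4805) = -6499 - 1*69393811/4805 = -6499 - 69393811/4805 = -100621506/4805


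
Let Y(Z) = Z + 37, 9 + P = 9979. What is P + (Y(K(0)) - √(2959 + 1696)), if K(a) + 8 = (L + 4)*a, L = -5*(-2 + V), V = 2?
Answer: 9999 - 7*√95 ≈ 9930.8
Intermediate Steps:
L = 0 (L = -5*(-2 + 2) = -5*0 = 0)
K(a) = -8 + 4*a (K(a) = -8 + (0 + 4)*a = -8 + 4*a)
P = 9970 (P = -9 + 9979 = 9970)
Y(Z) = 37 + Z
P + (Y(K(0)) - √(2959 + 1696)) = 9970 + ((37 + (-8 + 4*0)) - √(2959 + 1696)) = 9970 + ((37 + (-8 + 0)) - √4655) = 9970 + ((37 - 8) - 7*√95) = 9970 + (29 - 7*√95) = 9999 - 7*√95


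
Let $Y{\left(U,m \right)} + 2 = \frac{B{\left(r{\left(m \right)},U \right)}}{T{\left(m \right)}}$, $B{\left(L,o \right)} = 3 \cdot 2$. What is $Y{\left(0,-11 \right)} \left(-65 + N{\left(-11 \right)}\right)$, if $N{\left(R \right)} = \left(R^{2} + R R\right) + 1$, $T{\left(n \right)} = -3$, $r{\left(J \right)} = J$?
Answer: $-712$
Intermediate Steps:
$B{\left(L,o \right)} = 6$
$Y{\left(U,m \right)} = -4$ ($Y{\left(U,m \right)} = -2 + \frac{6}{-3} = -2 + 6 \left(- \frac{1}{3}\right) = -2 - 2 = -4$)
$N{\left(R \right)} = 1 + 2 R^{2}$ ($N{\left(R \right)} = \left(R^{2} + R^{2}\right) + 1 = 2 R^{2} + 1 = 1 + 2 R^{2}$)
$Y{\left(0,-11 \right)} \left(-65 + N{\left(-11 \right)}\right) = - 4 \left(-65 + \left(1 + 2 \left(-11\right)^{2}\right)\right) = - 4 \left(-65 + \left(1 + 2 \cdot 121\right)\right) = - 4 \left(-65 + \left(1 + 242\right)\right) = - 4 \left(-65 + 243\right) = \left(-4\right) 178 = -712$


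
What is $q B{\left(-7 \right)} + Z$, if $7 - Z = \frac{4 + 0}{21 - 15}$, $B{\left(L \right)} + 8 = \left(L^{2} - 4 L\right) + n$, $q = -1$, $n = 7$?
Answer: $- \frac{209}{3} \approx -69.667$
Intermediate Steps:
$B{\left(L \right)} = -1 + L^{2} - 4 L$ ($B{\left(L \right)} = -8 + \left(\left(L^{2} - 4 L\right) + 7\right) = -8 + \left(7 + L^{2} - 4 L\right) = -1 + L^{2} - 4 L$)
$Z = \frac{19}{3}$ ($Z = 7 - \frac{4 + 0}{21 - 15} = 7 - \frac{4}{6} = 7 - 4 \cdot \frac{1}{6} = 7 - \frac{2}{3} = \frac{19}{3} \approx 6.3333$)
$q B{\left(-7 \right)} + Z = - (-1 + \left(-7\right)^{2} - -28) + \frac{19}{3} = - (-1 + 49 + 28) + \frac{19}{3} = \left(-1\right) 76 + \frac{19}{3} = -76 + \frac{19}{3} = - \frac{209}{3}$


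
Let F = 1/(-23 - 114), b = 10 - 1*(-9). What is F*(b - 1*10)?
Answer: -9/137 ≈ -0.065693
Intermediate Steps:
b = 19 (b = 10 + 9 = 19)
F = -1/137 (F = 1/(-137) = -1/137 ≈ -0.0072993)
F*(b - 1*10) = -(19 - 1*10)/137 = -(19 - 10)/137 = -1/137*9 = -9/137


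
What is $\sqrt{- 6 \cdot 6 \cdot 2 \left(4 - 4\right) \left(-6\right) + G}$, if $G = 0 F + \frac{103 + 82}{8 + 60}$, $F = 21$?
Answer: $\frac{\sqrt{3145}}{34} \approx 1.6494$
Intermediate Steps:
$G = \frac{185}{68}$ ($G = 0 \cdot 21 + \frac{103 + 82}{8 + 60} = 0 + \frac{185}{68} = \frac{185}{68} \approx 2.7206$)
$\sqrt{- 6 \cdot 6 \cdot 2 \left(4 - 4\right) \left(-6\right) + G} = \sqrt{- 6 \cdot 6 \cdot 2 \left(4 - 4\right) \left(-6\right) + \frac{185}{68}} = \sqrt{- 6 \cdot 12 \left(4 - 4\right) \left(-6\right) + \frac{185}{68}} = \sqrt{- 6 \cdot 12 \cdot 0 \left(-6\right) + \frac{185}{68}} = \sqrt{\left(-6\right) 0 \left(-6\right) + \frac{185}{68}} = \sqrt{0 \left(-6\right) + \frac{185}{68}} = \sqrt{0 + \frac{185}{68}} = \sqrt{\frac{185}{68}} = \frac{\sqrt{3145}}{34}$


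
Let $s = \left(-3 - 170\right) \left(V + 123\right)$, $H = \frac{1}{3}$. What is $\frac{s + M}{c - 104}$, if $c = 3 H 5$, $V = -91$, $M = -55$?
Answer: $\frac{5591}{99} \approx 56.475$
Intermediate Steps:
$H = \frac{1}{3} \approx 0.33333$
$c = 5$ ($c = 3 \cdot \frac{1}{3} \cdot 5 = 1 \cdot 5 = 5$)
$s = -5536$ ($s = \left(-3 - 170\right) \left(-91 + 123\right) = \left(-173\right) 32 = -5536$)
$\frac{s + M}{c - 104} = \frac{-5536 - 55}{5 - 104} = - \frac{5591}{-99} = \left(-5591\right) \left(- \frac{1}{99}\right) = \frac{5591}{99}$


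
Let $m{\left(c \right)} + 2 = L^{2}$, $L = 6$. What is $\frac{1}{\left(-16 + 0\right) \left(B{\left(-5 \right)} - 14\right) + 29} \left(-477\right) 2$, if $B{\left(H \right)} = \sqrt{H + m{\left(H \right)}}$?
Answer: $- \frac{241362}{56585} - \frac{15264 \sqrt{29}}{56585} \approx -5.7181$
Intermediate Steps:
$m{\left(c \right)} = 34$ ($m{\left(c \right)} = -2 + 6^{2} = -2 + 36 = 34$)
$B{\left(H \right)} = \sqrt{34 + H}$ ($B{\left(H \right)} = \sqrt{H + 34} = \sqrt{34 + H}$)
$\frac{1}{\left(-16 + 0\right) \left(B{\left(-5 \right)} - 14\right) + 29} \left(-477\right) 2 = \frac{1}{\left(-16 + 0\right) \left(\sqrt{34 - 5} - 14\right) + 29} \left(-477\right) 2 = \frac{1}{- 16 \left(\sqrt{29} - 14\right) + 29} \left(-477\right) 2 = \frac{1}{- 16 \left(-14 + \sqrt{29}\right) + 29} \left(-477\right) 2 = \frac{1}{\left(224 - 16 \sqrt{29}\right) + 29} \left(-477\right) 2 = \frac{1}{253 - 16 \sqrt{29}} \left(-477\right) 2 = - \frac{477}{253 - 16 \sqrt{29}} \cdot 2 = - \frac{954}{253 - 16 \sqrt{29}}$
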